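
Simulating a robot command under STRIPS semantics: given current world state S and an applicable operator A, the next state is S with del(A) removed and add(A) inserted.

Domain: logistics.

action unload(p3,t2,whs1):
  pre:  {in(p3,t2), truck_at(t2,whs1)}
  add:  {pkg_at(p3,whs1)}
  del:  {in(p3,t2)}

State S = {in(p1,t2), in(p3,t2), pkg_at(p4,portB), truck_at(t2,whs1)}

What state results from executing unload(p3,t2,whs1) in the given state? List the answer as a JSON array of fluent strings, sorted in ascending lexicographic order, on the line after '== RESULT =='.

Progress:
  pre ⊆ S: {in(p3,t2), truck_at(t2,whs1)} ⊆ S  — applicable
  S \ del = {in(p1,t2), pkg_at(p4,portB), truck_at(t2,whs1)}
  ∪ add   = {in(p1,t2), pkg_at(p3,whs1), pkg_at(p4,portB), truck_at(t2,whs1)}

== RESULT ==
["in(p1,t2)", "pkg_at(p3,whs1)", "pkg_at(p4,portB)", "truck_at(t2,whs1)"]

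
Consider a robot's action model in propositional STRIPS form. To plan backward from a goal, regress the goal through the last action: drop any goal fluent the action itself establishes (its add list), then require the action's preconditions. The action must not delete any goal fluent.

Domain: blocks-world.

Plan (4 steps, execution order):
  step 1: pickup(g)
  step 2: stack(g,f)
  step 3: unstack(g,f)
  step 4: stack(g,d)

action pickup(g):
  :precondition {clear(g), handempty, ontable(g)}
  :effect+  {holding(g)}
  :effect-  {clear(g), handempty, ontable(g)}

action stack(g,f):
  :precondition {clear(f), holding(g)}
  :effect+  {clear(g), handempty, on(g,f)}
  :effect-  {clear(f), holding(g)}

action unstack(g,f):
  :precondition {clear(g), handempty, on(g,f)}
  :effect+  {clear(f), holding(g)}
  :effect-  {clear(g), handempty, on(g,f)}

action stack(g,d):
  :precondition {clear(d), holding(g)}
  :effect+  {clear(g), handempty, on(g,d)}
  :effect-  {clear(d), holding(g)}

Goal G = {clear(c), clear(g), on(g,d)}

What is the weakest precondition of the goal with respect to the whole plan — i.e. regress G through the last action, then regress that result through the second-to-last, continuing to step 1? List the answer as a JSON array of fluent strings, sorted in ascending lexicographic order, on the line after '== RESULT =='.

Work backward from the goal:
  through step 4 (stack(g,d)): drop {clear(g), on(g,d)}, keep {clear(c)}, require {clear(d), holding(g)}
    → {clear(c), clear(d), holding(g)}
  through step 3 (unstack(g,f)): drop {holding(g)}, keep {clear(c), clear(d)}, require {clear(g), handempty, on(g,f)}
    → {clear(c), clear(d), clear(g), handempty, on(g,f)}
  through step 2 (stack(g,f)): drop {clear(g), handempty, on(g,f)}, keep {clear(c), clear(d)}, require {clear(f), holding(g)}
    → {clear(c), clear(d), clear(f), holding(g)}
  through step 1 (pickup(g)): drop {holding(g)}, keep {clear(c), clear(d), clear(f)}, require {clear(g), handempty, ontable(g)}
    → {clear(c), clear(d), clear(f), clear(g), handempty, ontable(g)}

== RESULT ==
["clear(c)", "clear(d)", "clear(f)", "clear(g)", "handempty", "ontable(g)"]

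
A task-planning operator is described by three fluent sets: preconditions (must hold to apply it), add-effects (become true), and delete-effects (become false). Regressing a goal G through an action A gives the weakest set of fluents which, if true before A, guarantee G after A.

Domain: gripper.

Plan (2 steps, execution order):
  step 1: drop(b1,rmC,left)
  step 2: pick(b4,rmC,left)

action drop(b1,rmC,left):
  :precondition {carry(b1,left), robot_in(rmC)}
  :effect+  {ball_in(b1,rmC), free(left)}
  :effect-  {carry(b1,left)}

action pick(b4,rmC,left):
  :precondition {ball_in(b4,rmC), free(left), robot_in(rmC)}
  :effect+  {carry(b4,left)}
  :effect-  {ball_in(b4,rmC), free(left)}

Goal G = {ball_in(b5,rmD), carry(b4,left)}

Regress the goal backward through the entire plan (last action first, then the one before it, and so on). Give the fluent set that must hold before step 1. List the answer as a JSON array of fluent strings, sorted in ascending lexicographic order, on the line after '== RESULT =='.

Regress step by step:
  through step 2 (pick(b4,rmC,left)): drop {carry(b4,left)}, keep {ball_in(b5,rmD)}, require {ball_in(b4,rmC), free(left), robot_in(rmC)}
    → {ball_in(b4,rmC), ball_in(b5,rmD), free(left), robot_in(rmC)}
  through step 1 (drop(b1,rmC,left)): drop {free(left)}, keep {ball_in(b4,rmC), ball_in(b5,rmD), robot_in(rmC)}, require {carry(b1,left), robot_in(rmC)}
    → {ball_in(b4,rmC), ball_in(b5,rmD), carry(b1,left), robot_in(rmC)}

== RESULT ==
["ball_in(b4,rmC)", "ball_in(b5,rmD)", "carry(b1,left)", "robot_in(rmC)"]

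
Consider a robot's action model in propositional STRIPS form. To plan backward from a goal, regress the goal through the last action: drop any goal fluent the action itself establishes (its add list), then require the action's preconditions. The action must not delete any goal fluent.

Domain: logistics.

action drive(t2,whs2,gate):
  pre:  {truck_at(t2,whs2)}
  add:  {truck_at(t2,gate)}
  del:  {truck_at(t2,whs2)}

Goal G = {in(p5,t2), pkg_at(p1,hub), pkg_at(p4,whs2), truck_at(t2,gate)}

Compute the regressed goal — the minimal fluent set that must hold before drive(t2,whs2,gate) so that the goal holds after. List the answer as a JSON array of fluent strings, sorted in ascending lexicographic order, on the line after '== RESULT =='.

Compute (G \ add) ∪ pre:
  G ∩ del = {}  (empty — regression defined)
  G \ add = {in(p5,t2), pkg_at(p1,hub), pkg_at(p4,whs2), truck_at(t2,gate)} \ {truck_at(t2,gate)} = {in(p5,t2), pkg_at(p1,hub), pkg_at(p4,whs2)}
  ∪ pre   = {in(p5,t2), pkg_at(p1,hub), pkg_at(p4,whs2)} ∪ {truck_at(t2,whs2)}
          = {in(p5,t2), pkg_at(p1,hub), pkg_at(p4,whs2), truck_at(t2,whs2)}

== RESULT ==
["in(p5,t2)", "pkg_at(p1,hub)", "pkg_at(p4,whs2)", "truck_at(t2,whs2)"]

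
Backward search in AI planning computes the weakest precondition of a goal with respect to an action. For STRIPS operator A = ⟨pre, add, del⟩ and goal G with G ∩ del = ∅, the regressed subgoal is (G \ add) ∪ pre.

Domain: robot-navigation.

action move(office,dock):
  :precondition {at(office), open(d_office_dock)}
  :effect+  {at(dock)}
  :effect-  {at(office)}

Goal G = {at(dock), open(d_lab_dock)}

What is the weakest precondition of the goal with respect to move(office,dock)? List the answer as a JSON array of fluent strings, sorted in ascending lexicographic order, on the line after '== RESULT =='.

Regress:
  G ∩ del = {}  (empty — regression defined)
  G \ add = {at(dock), open(d_lab_dock)} \ {at(dock)} = {open(d_lab_dock)}
  ∪ pre   = {open(d_lab_dock)} ∪ {at(office), open(d_office_dock)}
          = {at(office), open(d_lab_dock), open(d_office_dock)}

== RESULT ==
["at(office)", "open(d_lab_dock)", "open(d_office_dock)"]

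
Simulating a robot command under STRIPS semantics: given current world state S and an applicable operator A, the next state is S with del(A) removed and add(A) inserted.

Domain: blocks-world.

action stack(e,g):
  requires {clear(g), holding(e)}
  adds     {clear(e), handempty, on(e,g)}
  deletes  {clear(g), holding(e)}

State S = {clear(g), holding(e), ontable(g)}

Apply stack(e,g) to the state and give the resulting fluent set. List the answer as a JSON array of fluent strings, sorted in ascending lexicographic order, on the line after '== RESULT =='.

Compute (S \ del) ∪ add:
  pre ⊆ S: {clear(g), holding(e)} ⊆ S  — applicable
  S \ del = {ontable(g)}
  ∪ add   = {clear(e), handempty, on(e,g), ontable(g)}

== RESULT ==
["clear(e)", "handempty", "on(e,g)", "ontable(g)"]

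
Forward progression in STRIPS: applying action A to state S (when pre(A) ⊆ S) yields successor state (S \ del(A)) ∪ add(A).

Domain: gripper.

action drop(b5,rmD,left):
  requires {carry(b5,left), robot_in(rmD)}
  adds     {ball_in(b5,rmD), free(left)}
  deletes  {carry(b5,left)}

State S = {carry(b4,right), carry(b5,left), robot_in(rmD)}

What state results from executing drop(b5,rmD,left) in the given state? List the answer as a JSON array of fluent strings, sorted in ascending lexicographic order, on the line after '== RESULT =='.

Compute (S \ del) ∪ add:
  pre ⊆ S: {carry(b5,left), robot_in(rmD)} ⊆ S  — applicable
  S \ del = {carry(b4,right), robot_in(rmD)}
  ∪ add   = {ball_in(b5,rmD), carry(b4,right), free(left), robot_in(rmD)}

== RESULT ==
["ball_in(b5,rmD)", "carry(b4,right)", "free(left)", "robot_in(rmD)"]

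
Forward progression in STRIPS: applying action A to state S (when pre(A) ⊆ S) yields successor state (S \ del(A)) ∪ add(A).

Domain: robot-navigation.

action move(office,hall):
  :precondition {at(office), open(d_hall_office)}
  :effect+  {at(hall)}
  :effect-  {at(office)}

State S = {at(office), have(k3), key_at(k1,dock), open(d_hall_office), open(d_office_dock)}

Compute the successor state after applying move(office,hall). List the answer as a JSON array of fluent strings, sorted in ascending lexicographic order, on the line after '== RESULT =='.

Progress:
  pre ⊆ S: {at(office), open(d_hall_office)} ⊆ S  — applicable
  S \ del = {have(k3), key_at(k1,dock), open(d_hall_office), open(d_office_dock)}
  ∪ add   = {at(hall), have(k3), key_at(k1,dock), open(d_hall_office), open(d_office_dock)}

== RESULT ==
["at(hall)", "have(k3)", "key_at(k1,dock)", "open(d_hall_office)", "open(d_office_dock)"]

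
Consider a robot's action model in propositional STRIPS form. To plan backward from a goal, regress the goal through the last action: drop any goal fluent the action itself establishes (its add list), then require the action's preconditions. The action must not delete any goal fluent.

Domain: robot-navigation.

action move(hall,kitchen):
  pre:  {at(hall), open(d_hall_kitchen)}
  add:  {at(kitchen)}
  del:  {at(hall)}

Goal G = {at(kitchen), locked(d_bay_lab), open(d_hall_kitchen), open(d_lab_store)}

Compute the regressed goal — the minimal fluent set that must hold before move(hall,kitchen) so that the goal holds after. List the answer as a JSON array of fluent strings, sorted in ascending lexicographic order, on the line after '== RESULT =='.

Regress:
  G ∩ del = {}  (empty — regression defined)
  G \ add = {at(kitchen), locked(d_bay_lab), open(d_hall_kitchen), open(d_lab_store)} \ {at(kitchen)} = {locked(d_bay_lab), open(d_hall_kitchen), open(d_lab_store)}
  ∪ pre   = {locked(d_bay_lab), open(d_hall_kitchen), open(d_lab_store)} ∪ {at(hall), open(d_hall_kitchen)}
          = {at(hall), locked(d_bay_lab), open(d_hall_kitchen), open(d_lab_store)}

== RESULT ==
["at(hall)", "locked(d_bay_lab)", "open(d_hall_kitchen)", "open(d_lab_store)"]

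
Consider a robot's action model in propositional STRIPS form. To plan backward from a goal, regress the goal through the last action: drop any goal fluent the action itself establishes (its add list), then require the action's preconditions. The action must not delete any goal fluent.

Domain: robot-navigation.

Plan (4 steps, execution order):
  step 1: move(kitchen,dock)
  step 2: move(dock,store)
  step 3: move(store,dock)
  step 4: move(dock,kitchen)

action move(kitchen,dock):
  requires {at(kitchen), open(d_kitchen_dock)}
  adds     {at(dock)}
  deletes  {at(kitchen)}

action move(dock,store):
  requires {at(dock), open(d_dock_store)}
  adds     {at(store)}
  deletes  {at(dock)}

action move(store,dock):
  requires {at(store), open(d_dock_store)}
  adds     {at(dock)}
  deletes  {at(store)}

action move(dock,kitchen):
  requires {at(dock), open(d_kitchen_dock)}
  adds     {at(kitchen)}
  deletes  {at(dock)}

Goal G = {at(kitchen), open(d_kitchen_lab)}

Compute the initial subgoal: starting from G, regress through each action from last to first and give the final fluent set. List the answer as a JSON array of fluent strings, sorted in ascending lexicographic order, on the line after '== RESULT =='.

Work backward from the goal:
  through step 4 (move(dock,kitchen)): drop {at(kitchen)}, keep {open(d_kitchen_lab)}, require {at(dock), open(d_kitchen_dock)}
    → {at(dock), open(d_kitchen_dock), open(d_kitchen_lab)}
  through step 3 (move(store,dock)): drop {at(dock)}, keep {open(d_kitchen_dock), open(d_kitchen_lab)}, require {at(store), open(d_dock_store)}
    → {at(store), open(d_dock_store), open(d_kitchen_dock), open(d_kitchen_lab)}
  through step 2 (move(dock,store)): drop {at(store)}, keep {open(d_dock_store), open(d_kitchen_dock), open(d_kitchen_lab)}, require {at(dock), open(d_dock_store)}
    → {at(dock), open(d_dock_store), open(d_kitchen_dock), open(d_kitchen_lab)}
  through step 1 (move(kitchen,dock)): drop {at(dock)}, keep {open(d_dock_store), open(d_kitchen_dock), open(d_kitchen_lab)}, require {at(kitchen), open(d_kitchen_dock)}
    → {at(kitchen), open(d_dock_store), open(d_kitchen_dock), open(d_kitchen_lab)}

== RESULT ==
["at(kitchen)", "open(d_dock_store)", "open(d_kitchen_dock)", "open(d_kitchen_lab)"]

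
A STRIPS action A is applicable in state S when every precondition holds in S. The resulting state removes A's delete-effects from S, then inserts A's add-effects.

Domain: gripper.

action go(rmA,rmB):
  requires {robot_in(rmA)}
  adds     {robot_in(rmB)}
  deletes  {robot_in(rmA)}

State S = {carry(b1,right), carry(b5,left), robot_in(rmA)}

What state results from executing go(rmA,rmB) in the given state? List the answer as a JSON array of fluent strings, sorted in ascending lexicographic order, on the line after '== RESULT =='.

Compute (S \ del) ∪ add:
  pre ⊆ S: {robot_in(rmA)} ⊆ S  — applicable
  S \ del = {carry(b1,right), carry(b5,left)}
  ∪ add   = {carry(b1,right), carry(b5,left), robot_in(rmB)}

== RESULT ==
["carry(b1,right)", "carry(b5,left)", "robot_in(rmB)"]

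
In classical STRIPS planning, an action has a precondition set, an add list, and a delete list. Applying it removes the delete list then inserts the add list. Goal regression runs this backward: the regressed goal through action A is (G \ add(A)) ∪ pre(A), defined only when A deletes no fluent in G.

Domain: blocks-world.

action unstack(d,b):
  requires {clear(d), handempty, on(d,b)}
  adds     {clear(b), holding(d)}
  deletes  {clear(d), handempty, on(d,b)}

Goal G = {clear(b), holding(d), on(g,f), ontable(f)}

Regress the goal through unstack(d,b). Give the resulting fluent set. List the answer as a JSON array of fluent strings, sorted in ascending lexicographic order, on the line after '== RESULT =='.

Regress:
  G ∩ del = {}  (empty — regression defined)
  G \ add = {clear(b), holding(d), on(g,f), ontable(f)} \ {clear(b), holding(d)} = {on(g,f), ontable(f)}
  ∪ pre   = {on(g,f), ontable(f)} ∪ {clear(d), handempty, on(d,b)}
          = {clear(d), handempty, on(d,b), on(g,f), ontable(f)}

== RESULT ==
["clear(d)", "handempty", "on(d,b)", "on(g,f)", "ontable(f)"]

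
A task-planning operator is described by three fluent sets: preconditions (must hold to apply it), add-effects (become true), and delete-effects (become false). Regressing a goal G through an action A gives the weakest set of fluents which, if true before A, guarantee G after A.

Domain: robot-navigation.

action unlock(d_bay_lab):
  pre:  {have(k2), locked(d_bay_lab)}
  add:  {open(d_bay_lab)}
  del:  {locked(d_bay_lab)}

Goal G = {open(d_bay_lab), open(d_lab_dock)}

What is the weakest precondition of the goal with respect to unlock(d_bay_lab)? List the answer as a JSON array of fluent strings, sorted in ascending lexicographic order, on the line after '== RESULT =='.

Compute (G \ add) ∪ pre:
  G ∩ del = {}  (empty — regression defined)
  G \ add = {open(d_bay_lab), open(d_lab_dock)} \ {open(d_bay_lab)} = {open(d_lab_dock)}
  ∪ pre   = {open(d_lab_dock)} ∪ {have(k2), locked(d_bay_lab)}
          = {have(k2), locked(d_bay_lab), open(d_lab_dock)}

== RESULT ==
["have(k2)", "locked(d_bay_lab)", "open(d_lab_dock)"]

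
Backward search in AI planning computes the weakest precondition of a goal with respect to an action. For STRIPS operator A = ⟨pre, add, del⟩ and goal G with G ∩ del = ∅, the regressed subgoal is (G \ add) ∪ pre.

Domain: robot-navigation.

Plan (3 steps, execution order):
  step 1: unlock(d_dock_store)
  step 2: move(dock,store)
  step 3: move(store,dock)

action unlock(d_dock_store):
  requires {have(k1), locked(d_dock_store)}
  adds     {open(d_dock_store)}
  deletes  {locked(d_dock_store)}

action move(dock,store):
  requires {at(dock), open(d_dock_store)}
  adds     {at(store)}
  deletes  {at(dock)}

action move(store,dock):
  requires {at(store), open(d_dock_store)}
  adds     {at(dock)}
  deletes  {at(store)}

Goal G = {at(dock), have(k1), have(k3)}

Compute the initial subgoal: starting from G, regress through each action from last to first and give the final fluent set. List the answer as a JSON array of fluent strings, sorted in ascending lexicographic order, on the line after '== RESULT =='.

Work backward from the goal:
  through step 3 (move(store,dock)): drop {at(dock)}, keep {have(k1), have(k3)}, require {at(store), open(d_dock_store)}
    → {at(store), have(k1), have(k3), open(d_dock_store)}
  through step 2 (move(dock,store)): drop {at(store)}, keep {have(k1), have(k3), open(d_dock_store)}, require {at(dock), open(d_dock_store)}
    → {at(dock), have(k1), have(k3), open(d_dock_store)}
  through step 1 (unlock(d_dock_store)): drop {open(d_dock_store)}, keep {at(dock), have(k1), have(k3)}, require {have(k1), locked(d_dock_store)}
    → {at(dock), have(k1), have(k3), locked(d_dock_store)}

== RESULT ==
["at(dock)", "have(k1)", "have(k3)", "locked(d_dock_store)"]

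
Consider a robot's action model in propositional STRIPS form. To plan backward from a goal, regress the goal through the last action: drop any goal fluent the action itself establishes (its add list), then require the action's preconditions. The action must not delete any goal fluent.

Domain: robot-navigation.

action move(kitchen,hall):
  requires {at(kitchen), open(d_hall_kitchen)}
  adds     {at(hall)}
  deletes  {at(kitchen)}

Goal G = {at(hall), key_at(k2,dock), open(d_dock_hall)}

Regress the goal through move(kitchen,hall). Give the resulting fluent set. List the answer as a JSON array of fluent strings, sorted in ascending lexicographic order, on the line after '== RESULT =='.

Compute (G \ add) ∪ pre:
  G ∩ del = {}  (empty — regression defined)
  G \ add = {at(hall), key_at(k2,dock), open(d_dock_hall)} \ {at(hall)} = {key_at(k2,dock), open(d_dock_hall)}
  ∪ pre   = {key_at(k2,dock), open(d_dock_hall)} ∪ {at(kitchen), open(d_hall_kitchen)}
          = {at(kitchen), key_at(k2,dock), open(d_dock_hall), open(d_hall_kitchen)}

== RESULT ==
["at(kitchen)", "key_at(k2,dock)", "open(d_dock_hall)", "open(d_hall_kitchen)"]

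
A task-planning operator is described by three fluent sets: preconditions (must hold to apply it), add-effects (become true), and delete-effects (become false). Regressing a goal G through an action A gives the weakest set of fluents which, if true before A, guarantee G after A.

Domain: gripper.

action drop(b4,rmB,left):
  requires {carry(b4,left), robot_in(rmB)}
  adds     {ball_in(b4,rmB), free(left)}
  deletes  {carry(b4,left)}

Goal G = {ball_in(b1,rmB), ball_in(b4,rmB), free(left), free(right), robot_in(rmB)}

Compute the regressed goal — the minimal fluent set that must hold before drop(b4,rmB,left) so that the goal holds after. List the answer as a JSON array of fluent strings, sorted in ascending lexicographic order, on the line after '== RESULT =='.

Compute (G \ add) ∪ pre:
  G ∩ del = {}  (empty — regression defined)
  G \ add = {ball_in(b1,rmB), ball_in(b4,rmB), free(left), free(right), robot_in(rmB)} \ {ball_in(b4,rmB), free(left)} = {ball_in(b1,rmB), free(right), robot_in(rmB)}
  ∪ pre   = {ball_in(b1,rmB), free(right), robot_in(rmB)} ∪ {carry(b4,left), robot_in(rmB)}
          = {ball_in(b1,rmB), carry(b4,left), free(right), robot_in(rmB)}

== RESULT ==
["ball_in(b1,rmB)", "carry(b4,left)", "free(right)", "robot_in(rmB)"]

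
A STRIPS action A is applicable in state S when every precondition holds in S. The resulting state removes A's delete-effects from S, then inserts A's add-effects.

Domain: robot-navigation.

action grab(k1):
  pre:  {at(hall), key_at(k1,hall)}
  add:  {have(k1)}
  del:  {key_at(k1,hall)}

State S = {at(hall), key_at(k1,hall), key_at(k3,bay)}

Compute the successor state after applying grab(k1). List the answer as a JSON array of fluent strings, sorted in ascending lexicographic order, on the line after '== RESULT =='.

Compute (S \ del) ∪ add:
  pre ⊆ S: {at(hall), key_at(k1,hall)} ⊆ S  — applicable
  S \ del = {at(hall), key_at(k3,bay)}
  ∪ add   = {at(hall), have(k1), key_at(k3,bay)}

== RESULT ==
["at(hall)", "have(k1)", "key_at(k3,bay)"]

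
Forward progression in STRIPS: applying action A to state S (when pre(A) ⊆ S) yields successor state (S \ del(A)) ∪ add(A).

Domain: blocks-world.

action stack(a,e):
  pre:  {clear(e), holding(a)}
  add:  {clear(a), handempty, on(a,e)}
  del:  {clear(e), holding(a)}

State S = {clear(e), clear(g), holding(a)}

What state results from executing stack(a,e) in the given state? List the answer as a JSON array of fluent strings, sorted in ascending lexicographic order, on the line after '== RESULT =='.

Compute (S \ del) ∪ add:
  pre ⊆ S: {clear(e), holding(a)} ⊆ S  — applicable
  S \ del = {clear(g)}
  ∪ add   = {clear(a), clear(g), handempty, on(a,e)}

== RESULT ==
["clear(a)", "clear(g)", "handempty", "on(a,e)"]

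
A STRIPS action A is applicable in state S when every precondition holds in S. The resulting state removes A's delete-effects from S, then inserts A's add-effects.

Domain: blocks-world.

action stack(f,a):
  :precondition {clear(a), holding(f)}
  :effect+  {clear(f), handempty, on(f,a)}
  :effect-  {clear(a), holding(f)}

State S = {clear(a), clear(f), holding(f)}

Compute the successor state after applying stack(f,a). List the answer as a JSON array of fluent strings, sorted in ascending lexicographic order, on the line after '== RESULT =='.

Compute (S \ del) ∪ add:
  pre ⊆ S: {clear(a), holding(f)} ⊆ S  — applicable
  S \ del = {clear(f)}
  ∪ add   = {clear(f), handempty, on(f,a)}

== RESULT ==
["clear(f)", "handempty", "on(f,a)"]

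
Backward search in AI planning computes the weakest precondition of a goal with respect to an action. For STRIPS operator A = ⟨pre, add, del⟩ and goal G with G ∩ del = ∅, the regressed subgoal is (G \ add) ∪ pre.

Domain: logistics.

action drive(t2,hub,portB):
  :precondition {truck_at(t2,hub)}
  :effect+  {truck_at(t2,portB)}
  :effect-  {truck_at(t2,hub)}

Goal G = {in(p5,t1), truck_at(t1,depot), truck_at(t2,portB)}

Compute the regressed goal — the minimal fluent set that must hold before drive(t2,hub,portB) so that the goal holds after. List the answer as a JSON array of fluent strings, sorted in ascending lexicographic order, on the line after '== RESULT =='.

Compute (G \ add) ∪ pre:
  G ∩ del = {}  (empty — regression defined)
  G \ add = {in(p5,t1), truck_at(t1,depot), truck_at(t2,portB)} \ {truck_at(t2,portB)} = {in(p5,t1), truck_at(t1,depot)}
  ∪ pre   = {in(p5,t1), truck_at(t1,depot)} ∪ {truck_at(t2,hub)}
          = {in(p5,t1), truck_at(t1,depot), truck_at(t2,hub)}

== RESULT ==
["in(p5,t1)", "truck_at(t1,depot)", "truck_at(t2,hub)"]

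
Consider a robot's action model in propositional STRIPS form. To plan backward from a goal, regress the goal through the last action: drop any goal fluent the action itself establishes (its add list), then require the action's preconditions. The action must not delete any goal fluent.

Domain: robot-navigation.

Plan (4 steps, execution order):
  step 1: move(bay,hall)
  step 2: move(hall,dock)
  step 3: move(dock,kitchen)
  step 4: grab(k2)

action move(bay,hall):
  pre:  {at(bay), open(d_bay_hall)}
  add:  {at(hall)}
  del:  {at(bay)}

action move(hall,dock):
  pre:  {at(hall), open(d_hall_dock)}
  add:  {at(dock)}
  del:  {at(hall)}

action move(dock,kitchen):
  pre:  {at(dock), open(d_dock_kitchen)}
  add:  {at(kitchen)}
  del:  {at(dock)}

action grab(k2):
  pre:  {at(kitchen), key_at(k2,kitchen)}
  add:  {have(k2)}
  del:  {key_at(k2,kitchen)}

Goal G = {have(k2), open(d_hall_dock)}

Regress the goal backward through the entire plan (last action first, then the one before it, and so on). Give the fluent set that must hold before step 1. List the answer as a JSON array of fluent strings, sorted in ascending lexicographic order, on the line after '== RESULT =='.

Work backward from the goal:
  through step 4 (grab(k2)): drop {have(k2)}, keep {open(d_hall_dock)}, require {at(kitchen), key_at(k2,kitchen)}
    → {at(kitchen), key_at(k2,kitchen), open(d_hall_dock)}
  through step 3 (move(dock,kitchen)): drop {at(kitchen)}, keep {key_at(k2,kitchen), open(d_hall_dock)}, require {at(dock), open(d_dock_kitchen)}
    → {at(dock), key_at(k2,kitchen), open(d_dock_kitchen), open(d_hall_dock)}
  through step 2 (move(hall,dock)): drop {at(dock)}, keep {key_at(k2,kitchen), open(d_dock_kitchen), open(d_hall_dock)}, require {at(hall), open(d_hall_dock)}
    → {at(hall), key_at(k2,kitchen), open(d_dock_kitchen), open(d_hall_dock)}
  through step 1 (move(bay,hall)): drop {at(hall)}, keep {key_at(k2,kitchen), open(d_dock_kitchen), open(d_hall_dock)}, require {at(bay), open(d_bay_hall)}
    → {at(bay), key_at(k2,kitchen), open(d_bay_hall), open(d_dock_kitchen), open(d_hall_dock)}

== RESULT ==
["at(bay)", "key_at(k2,kitchen)", "open(d_bay_hall)", "open(d_dock_kitchen)", "open(d_hall_dock)"]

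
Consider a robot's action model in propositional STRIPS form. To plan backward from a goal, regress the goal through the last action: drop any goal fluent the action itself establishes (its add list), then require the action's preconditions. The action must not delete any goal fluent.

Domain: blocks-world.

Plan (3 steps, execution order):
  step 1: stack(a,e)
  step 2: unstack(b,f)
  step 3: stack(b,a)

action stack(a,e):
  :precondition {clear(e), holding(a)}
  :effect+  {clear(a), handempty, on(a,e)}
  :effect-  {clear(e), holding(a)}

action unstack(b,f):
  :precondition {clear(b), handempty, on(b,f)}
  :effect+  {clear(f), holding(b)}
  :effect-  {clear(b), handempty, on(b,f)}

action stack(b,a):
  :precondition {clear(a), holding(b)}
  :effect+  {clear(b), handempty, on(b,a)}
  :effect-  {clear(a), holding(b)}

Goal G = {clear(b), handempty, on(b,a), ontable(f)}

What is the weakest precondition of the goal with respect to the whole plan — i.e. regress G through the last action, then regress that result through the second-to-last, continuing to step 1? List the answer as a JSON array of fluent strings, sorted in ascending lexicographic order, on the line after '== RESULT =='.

Regress step by step:
  through step 3 (stack(b,a)): drop {clear(b), handempty, on(b,a)}, keep {ontable(f)}, require {clear(a), holding(b)}
    → {clear(a), holding(b), ontable(f)}
  through step 2 (unstack(b,f)): drop {holding(b)}, keep {clear(a), ontable(f)}, require {clear(b), handempty, on(b,f)}
    → {clear(a), clear(b), handempty, on(b,f), ontable(f)}
  through step 1 (stack(a,e)): drop {clear(a), handempty}, keep {clear(b), on(b,f), ontable(f)}, require {clear(e), holding(a)}
    → {clear(b), clear(e), holding(a), on(b,f), ontable(f)}

== RESULT ==
["clear(b)", "clear(e)", "holding(a)", "on(b,f)", "ontable(f)"]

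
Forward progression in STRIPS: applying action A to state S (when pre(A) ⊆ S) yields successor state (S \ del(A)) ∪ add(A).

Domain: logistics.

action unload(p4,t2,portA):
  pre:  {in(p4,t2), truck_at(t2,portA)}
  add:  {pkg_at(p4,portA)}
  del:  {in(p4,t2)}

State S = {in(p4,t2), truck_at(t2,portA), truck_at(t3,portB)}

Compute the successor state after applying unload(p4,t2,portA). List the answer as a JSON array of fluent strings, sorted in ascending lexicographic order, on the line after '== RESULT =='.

Compute (S \ del) ∪ add:
  pre ⊆ S: {in(p4,t2), truck_at(t2,portA)} ⊆ S  — applicable
  S \ del = {truck_at(t2,portA), truck_at(t3,portB)}
  ∪ add   = {pkg_at(p4,portA), truck_at(t2,portA), truck_at(t3,portB)}

== RESULT ==
["pkg_at(p4,portA)", "truck_at(t2,portA)", "truck_at(t3,portB)"]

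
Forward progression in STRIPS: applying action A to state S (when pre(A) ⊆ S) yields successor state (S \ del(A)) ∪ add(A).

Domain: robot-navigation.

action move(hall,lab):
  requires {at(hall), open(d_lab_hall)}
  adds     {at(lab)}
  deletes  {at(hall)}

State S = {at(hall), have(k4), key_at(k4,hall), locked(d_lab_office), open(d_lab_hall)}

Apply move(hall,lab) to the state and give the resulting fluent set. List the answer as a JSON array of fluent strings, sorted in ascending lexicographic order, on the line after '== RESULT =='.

Compute (S \ del) ∪ add:
  pre ⊆ S: {at(hall), open(d_lab_hall)} ⊆ S  — applicable
  S \ del = {have(k4), key_at(k4,hall), locked(d_lab_office), open(d_lab_hall)}
  ∪ add   = {at(lab), have(k4), key_at(k4,hall), locked(d_lab_office), open(d_lab_hall)}

== RESULT ==
["at(lab)", "have(k4)", "key_at(k4,hall)", "locked(d_lab_office)", "open(d_lab_hall)"]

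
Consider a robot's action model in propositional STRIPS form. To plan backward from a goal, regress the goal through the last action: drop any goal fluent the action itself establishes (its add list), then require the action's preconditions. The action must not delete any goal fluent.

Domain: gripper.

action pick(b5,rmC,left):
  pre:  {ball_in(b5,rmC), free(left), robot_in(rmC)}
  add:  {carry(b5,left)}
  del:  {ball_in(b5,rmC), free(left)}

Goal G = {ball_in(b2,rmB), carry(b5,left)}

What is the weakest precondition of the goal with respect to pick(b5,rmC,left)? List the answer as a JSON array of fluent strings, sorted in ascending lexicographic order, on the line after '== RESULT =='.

Compute (G \ add) ∪ pre:
  G ∩ del = {}  (empty — regression defined)
  G \ add = {ball_in(b2,rmB), carry(b5,left)} \ {carry(b5,left)} = {ball_in(b2,rmB)}
  ∪ pre   = {ball_in(b2,rmB)} ∪ {ball_in(b5,rmC), free(left), robot_in(rmC)}
          = {ball_in(b2,rmB), ball_in(b5,rmC), free(left), robot_in(rmC)}

== RESULT ==
["ball_in(b2,rmB)", "ball_in(b5,rmC)", "free(left)", "robot_in(rmC)"]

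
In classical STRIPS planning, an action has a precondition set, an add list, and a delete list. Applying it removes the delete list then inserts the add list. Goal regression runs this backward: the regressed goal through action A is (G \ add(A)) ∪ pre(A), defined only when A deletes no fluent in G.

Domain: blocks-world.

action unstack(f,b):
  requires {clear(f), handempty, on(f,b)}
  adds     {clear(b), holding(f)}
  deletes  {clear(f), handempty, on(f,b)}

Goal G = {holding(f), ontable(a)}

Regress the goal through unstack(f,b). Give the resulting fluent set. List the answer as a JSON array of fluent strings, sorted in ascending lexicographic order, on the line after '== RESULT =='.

Regress:
  G ∩ del = {}  (empty — regression defined)
  G \ add = {holding(f), ontable(a)} \ {clear(b), holding(f)} = {ontable(a)}
  ∪ pre   = {ontable(a)} ∪ {clear(f), handempty, on(f,b)}
          = {clear(f), handempty, on(f,b), ontable(a)}

== RESULT ==
["clear(f)", "handempty", "on(f,b)", "ontable(a)"]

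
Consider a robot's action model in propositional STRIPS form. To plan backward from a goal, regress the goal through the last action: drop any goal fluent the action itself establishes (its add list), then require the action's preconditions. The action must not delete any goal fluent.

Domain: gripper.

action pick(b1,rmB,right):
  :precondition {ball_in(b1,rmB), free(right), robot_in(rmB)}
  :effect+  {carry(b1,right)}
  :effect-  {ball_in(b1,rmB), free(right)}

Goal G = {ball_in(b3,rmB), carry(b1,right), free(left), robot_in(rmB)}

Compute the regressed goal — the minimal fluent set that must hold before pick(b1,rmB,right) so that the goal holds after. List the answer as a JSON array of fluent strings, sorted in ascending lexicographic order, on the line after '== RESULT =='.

Compute (G \ add) ∪ pre:
  G ∩ del = {}  (empty — regression defined)
  G \ add = {ball_in(b3,rmB), carry(b1,right), free(left), robot_in(rmB)} \ {carry(b1,right)} = {ball_in(b3,rmB), free(left), robot_in(rmB)}
  ∪ pre   = {ball_in(b3,rmB), free(left), robot_in(rmB)} ∪ {ball_in(b1,rmB), free(right), robot_in(rmB)}
          = {ball_in(b1,rmB), ball_in(b3,rmB), free(left), free(right), robot_in(rmB)}

== RESULT ==
["ball_in(b1,rmB)", "ball_in(b3,rmB)", "free(left)", "free(right)", "robot_in(rmB)"]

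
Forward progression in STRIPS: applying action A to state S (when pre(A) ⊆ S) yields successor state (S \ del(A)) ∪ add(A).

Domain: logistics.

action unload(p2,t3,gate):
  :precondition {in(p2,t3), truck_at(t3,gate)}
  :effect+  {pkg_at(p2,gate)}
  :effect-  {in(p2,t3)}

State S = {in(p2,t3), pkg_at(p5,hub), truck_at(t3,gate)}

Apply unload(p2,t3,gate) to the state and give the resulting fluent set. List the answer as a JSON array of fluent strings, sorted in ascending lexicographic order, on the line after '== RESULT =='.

Progress:
  pre ⊆ S: {in(p2,t3), truck_at(t3,gate)} ⊆ S  — applicable
  S \ del = {pkg_at(p5,hub), truck_at(t3,gate)}
  ∪ add   = {pkg_at(p2,gate), pkg_at(p5,hub), truck_at(t3,gate)}

== RESULT ==
["pkg_at(p2,gate)", "pkg_at(p5,hub)", "truck_at(t3,gate)"]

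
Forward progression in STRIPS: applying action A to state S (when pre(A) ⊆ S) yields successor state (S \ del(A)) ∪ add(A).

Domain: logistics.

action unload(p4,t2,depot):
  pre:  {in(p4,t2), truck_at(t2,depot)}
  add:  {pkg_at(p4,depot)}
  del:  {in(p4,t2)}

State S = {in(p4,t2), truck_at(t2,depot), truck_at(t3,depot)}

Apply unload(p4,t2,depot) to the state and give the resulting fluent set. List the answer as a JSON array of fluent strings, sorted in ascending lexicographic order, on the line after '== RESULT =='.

Progress:
  pre ⊆ S: {in(p4,t2), truck_at(t2,depot)} ⊆ S  — applicable
  S \ del = {truck_at(t2,depot), truck_at(t3,depot)}
  ∪ add   = {pkg_at(p4,depot), truck_at(t2,depot), truck_at(t3,depot)}

== RESULT ==
["pkg_at(p4,depot)", "truck_at(t2,depot)", "truck_at(t3,depot)"]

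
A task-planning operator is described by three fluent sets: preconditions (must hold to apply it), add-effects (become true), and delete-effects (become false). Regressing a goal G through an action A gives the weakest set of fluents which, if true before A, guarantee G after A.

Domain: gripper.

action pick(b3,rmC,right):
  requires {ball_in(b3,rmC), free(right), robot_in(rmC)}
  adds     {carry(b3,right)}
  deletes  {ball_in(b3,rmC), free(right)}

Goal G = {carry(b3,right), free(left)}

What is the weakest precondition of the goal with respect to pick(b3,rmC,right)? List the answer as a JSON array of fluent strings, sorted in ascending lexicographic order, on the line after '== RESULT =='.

Regress:
  G ∩ del = {}  (empty — regression defined)
  G \ add = {carry(b3,right), free(left)} \ {carry(b3,right)} = {free(left)}
  ∪ pre   = {free(left)} ∪ {ball_in(b3,rmC), free(right), robot_in(rmC)}
          = {ball_in(b3,rmC), free(left), free(right), robot_in(rmC)}

== RESULT ==
["ball_in(b3,rmC)", "free(left)", "free(right)", "robot_in(rmC)"]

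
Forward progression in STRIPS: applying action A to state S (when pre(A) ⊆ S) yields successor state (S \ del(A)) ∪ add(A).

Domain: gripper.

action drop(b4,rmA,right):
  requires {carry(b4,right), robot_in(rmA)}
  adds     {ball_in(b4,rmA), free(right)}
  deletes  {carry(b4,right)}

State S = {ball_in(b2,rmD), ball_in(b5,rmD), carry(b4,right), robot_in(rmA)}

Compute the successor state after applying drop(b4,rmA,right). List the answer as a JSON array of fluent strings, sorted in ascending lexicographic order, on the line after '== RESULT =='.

Progress:
  pre ⊆ S: {carry(b4,right), robot_in(rmA)} ⊆ S  — applicable
  S \ del = {ball_in(b2,rmD), ball_in(b5,rmD), robot_in(rmA)}
  ∪ add   = {ball_in(b2,rmD), ball_in(b4,rmA), ball_in(b5,rmD), free(right), robot_in(rmA)}

== RESULT ==
["ball_in(b2,rmD)", "ball_in(b4,rmA)", "ball_in(b5,rmD)", "free(right)", "robot_in(rmA)"]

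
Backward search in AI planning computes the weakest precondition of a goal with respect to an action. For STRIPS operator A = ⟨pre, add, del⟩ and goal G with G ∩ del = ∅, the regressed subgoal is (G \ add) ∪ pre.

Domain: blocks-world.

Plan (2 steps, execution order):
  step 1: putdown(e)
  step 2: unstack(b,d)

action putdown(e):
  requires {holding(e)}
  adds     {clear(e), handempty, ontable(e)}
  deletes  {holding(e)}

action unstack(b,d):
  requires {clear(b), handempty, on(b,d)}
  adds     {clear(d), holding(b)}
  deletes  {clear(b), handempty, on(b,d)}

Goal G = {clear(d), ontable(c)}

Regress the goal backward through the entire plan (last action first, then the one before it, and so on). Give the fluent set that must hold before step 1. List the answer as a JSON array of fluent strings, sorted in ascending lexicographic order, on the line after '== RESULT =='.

Work backward from the goal:
  through step 2 (unstack(b,d)): drop {clear(d)}, keep {ontable(c)}, require {clear(b), handempty, on(b,d)}
    → {clear(b), handempty, on(b,d), ontable(c)}
  through step 1 (putdown(e)): drop {handempty}, keep {clear(b), on(b,d), ontable(c)}, require {holding(e)}
    → {clear(b), holding(e), on(b,d), ontable(c)}

== RESULT ==
["clear(b)", "holding(e)", "on(b,d)", "ontable(c)"]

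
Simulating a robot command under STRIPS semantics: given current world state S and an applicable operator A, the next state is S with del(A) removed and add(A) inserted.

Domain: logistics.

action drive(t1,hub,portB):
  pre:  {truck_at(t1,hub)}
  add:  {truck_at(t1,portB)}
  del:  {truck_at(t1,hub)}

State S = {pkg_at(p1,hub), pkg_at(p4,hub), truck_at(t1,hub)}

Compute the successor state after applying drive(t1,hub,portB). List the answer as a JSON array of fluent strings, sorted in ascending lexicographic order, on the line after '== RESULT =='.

Compute (S \ del) ∪ add:
  pre ⊆ S: {truck_at(t1,hub)} ⊆ S  — applicable
  S \ del = {pkg_at(p1,hub), pkg_at(p4,hub)}
  ∪ add   = {pkg_at(p1,hub), pkg_at(p4,hub), truck_at(t1,portB)}

== RESULT ==
["pkg_at(p1,hub)", "pkg_at(p4,hub)", "truck_at(t1,portB)"]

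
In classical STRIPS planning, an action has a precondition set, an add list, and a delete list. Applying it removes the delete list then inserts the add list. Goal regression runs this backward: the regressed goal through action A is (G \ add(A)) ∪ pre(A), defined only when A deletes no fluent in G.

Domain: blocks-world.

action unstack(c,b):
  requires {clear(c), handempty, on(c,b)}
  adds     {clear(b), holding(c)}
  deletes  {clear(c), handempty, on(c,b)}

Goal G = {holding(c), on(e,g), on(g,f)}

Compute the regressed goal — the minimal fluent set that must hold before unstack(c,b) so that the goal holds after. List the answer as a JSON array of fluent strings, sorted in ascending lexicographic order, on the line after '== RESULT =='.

Compute (G \ add) ∪ pre:
  G ∩ del = {}  (empty — regression defined)
  G \ add = {holding(c), on(e,g), on(g,f)} \ {clear(b), holding(c)} = {on(e,g), on(g,f)}
  ∪ pre   = {on(e,g), on(g,f)} ∪ {clear(c), handempty, on(c,b)}
          = {clear(c), handempty, on(c,b), on(e,g), on(g,f)}

== RESULT ==
["clear(c)", "handempty", "on(c,b)", "on(e,g)", "on(g,f)"]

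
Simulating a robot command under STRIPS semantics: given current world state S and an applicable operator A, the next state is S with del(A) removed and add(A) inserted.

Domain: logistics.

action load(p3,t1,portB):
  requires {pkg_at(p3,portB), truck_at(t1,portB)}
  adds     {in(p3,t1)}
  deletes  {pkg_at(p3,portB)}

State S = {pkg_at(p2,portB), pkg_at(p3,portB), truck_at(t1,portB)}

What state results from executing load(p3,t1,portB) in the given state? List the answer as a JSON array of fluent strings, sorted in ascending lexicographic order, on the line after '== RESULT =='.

Progress:
  pre ⊆ S: {pkg_at(p3,portB), truck_at(t1,portB)} ⊆ S  — applicable
  S \ del = {pkg_at(p2,portB), truck_at(t1,portB)}
  ∪ add   = {in(p3,t1), pkg_at(p2,portB), truck_at(t1,portB)}

== RESULT ==
["in(p3,t1)", "pkg_at(p2,portB)", "truck_at(t1,portB)"]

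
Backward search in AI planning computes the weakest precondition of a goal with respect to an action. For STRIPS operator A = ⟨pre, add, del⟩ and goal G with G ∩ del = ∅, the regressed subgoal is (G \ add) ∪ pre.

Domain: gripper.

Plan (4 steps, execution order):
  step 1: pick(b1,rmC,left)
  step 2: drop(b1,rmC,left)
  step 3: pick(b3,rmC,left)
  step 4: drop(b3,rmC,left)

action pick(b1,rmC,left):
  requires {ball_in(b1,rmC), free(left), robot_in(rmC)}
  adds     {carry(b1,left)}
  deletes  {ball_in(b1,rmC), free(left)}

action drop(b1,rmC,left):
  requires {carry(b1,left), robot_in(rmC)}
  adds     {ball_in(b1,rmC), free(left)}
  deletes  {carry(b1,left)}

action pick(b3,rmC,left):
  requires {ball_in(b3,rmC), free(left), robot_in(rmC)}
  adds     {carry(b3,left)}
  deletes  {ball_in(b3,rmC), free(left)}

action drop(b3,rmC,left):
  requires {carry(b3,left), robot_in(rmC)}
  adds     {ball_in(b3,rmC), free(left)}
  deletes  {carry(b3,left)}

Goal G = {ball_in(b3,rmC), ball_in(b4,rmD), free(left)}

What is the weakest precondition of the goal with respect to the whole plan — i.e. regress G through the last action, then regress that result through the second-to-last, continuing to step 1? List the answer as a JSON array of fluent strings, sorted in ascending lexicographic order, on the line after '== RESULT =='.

Work backward from the goal:
  through step 4 (drop(b3,rmC,left)): drop {ball_in(b3,rmC), free(left)}, keep {ball_in(b4,rmD)}, require {carry(b3,left), robot_in(rmC)}
    → {ball_in(b4,rmD), carry(b3,left), robot_in(rmC)}
  through step 3 (pick(b3,rmC,left)): drop {carry(b3,left)}, keep {ball_in(b4,rmD), robot_in(rmC)}, require {ball_in(b3,rmC), free(left), robot_in(rmC)}
    → {ball_in(b3,rmC), ball_in(b4,rmD), free(left), robot_in(rmC)}
  through step 2 (drop(b1,rmC,left)): drop {free(left)}, keep {ball_in(b3,rmC), ball_in(b4,rmD), robot_in(rmC)}, require {carry(b1,left), robot_in(rmC)}
    → {ball_in(b3,rmC), ball_in(b4,rmD), carry(b1,left), robot_in(rmC)}
  through step 1 (pick(b1,rmC,left)): drop {carry(b1,left)}, keep {ball_in(b3,rmC), ball_in(b4,rmD), robot_in(rmC)}, require {ball_in(b1,rmC), free(left), robot_in(rmC)}
    → {ball_in(b1,rmC), ball_in(b3,rmC), ball_in(b4,rmD), free(left), robot_in(rmC)}

== RESULT ==
["ball_in(b1,rmC)", "ball_in(b3,rmC)", "ball_in(b4,rmD)", "free(left)", "robot_in(rmC)"]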